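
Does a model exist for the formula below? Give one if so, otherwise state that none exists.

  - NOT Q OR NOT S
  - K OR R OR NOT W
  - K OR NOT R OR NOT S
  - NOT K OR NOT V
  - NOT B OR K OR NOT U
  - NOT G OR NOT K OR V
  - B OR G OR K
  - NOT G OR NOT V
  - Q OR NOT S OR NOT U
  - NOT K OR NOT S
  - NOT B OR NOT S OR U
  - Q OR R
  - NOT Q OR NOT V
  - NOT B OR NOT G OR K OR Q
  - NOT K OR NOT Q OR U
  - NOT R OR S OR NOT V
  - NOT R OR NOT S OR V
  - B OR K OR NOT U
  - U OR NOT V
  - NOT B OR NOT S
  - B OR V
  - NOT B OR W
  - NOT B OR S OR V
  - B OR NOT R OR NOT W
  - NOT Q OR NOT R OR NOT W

Case V = True:
  (NOT K OR NOT V) forces K = False.
  (NOT G OR NOT V) forces G = False.
  (B OR G OR K) forces B = True.
  (NOT B OR K OR NOT U) forces U = False.
  Clause (U OR NOT V) is falsified — contradiction.
Case V = False:
  (B OR V) forces B = True.
  (NOT B OR NOT S) forces S = False.
  Clause (NOT B OR S OR V) is falsified — contradiction.
Both cases fail, so the formula is unsatisfiable.

No satisfying assignment exists.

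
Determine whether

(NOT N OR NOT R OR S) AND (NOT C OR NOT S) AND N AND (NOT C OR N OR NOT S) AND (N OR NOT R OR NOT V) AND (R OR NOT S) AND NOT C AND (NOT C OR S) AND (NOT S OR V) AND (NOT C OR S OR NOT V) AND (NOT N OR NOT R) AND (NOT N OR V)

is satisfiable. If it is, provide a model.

N=T, S=F, V=T, R=F, C=F

Unit clause (N) forces N = True.
Unit clause (NOT C) forces C = False.
In (NOT N OR NOT R) only NOT R is left, so R = False.
In (NOT N OR V) only V is left, so V = True.
In (R OR NOT S) only NOT S is left, so S = False.
All clauses satisfied.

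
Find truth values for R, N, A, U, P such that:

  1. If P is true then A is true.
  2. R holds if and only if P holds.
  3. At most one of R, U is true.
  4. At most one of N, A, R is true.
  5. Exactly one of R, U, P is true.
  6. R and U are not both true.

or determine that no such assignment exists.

R = False; N = False; A = True; U = True; P = False

  (1) P=F ⇒ A: vacuous ✓
  (2) R=F, P=F — same ✓
  (3) {R, U}: 1 true — at most one ✓
  (4) {N, A, R}: 1 true — at most one ✓
  (5) {R, U, P}: 1 true — exactly one ✓
  (6) R=F, U=T — not both ✓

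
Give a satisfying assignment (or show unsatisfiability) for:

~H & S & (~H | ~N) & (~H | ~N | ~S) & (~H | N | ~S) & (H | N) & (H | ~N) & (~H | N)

Unsatisfiable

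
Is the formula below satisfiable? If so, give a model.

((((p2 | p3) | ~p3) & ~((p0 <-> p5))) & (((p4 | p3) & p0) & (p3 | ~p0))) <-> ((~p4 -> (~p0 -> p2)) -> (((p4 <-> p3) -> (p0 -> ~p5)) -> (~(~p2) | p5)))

p0: False; p2: False; p3: False; p4: True; p5: False

  ((((p2 | p3) | ~p3) & ~((p0 <-> p5))) & (((p4 | p3) & p0) & (p3 | ~p0))) <-> ((~p4 -> (~p0 -> p2)) -> (((p4 <-> p3) -> (p0 -> ~p5)) -> (~(~p2) | p5))) = True
    (((p2 | p3) | ~p3) & ~((p0 <-> p5))) & (((p4 | p3) & p0) & (p3 | ~p0)) = False
      ((p2 | p3) | ~p3) & ~((p0 <-> p5)) = False
        (p2 | p3) | ~p3 = True
          p2 | p3 = False
          ~p3 = True
        ~((p0 <-> p5)) = False
          p0 <-> p5 = True
      ((p4 | p3) & p0) & (p3 | ~p0) = False
        (p4 | p3) & p0 = False
          p4 | p3 = True
        p3 | ~p0 = True
          ~p0 = True
    (~p4 -> (~p0 -> p2)) -> (((p4 <-> p3) -> (p0 -> ~p5)) -> (~(~p2) | p5)) = False
      ~p4 -> (~p0 -> p2) = True
        ~p4 = False
        ~p0 -> p2 = False
          ~p0 = True
      ((p4 <-> p3) -> (p0 -> ~p5)) -> (~(~p2) | p5) = False
        (p4 <-> p3) -> (p0 -> ~p5) = True
          p4 <-> p3 = False
          p0 -> ~p5 = True
            ~p5 = True
        ~(~p2) | p5 = False
          ~(~p2) = False
            ~p2 = True
The formula evaluates to True.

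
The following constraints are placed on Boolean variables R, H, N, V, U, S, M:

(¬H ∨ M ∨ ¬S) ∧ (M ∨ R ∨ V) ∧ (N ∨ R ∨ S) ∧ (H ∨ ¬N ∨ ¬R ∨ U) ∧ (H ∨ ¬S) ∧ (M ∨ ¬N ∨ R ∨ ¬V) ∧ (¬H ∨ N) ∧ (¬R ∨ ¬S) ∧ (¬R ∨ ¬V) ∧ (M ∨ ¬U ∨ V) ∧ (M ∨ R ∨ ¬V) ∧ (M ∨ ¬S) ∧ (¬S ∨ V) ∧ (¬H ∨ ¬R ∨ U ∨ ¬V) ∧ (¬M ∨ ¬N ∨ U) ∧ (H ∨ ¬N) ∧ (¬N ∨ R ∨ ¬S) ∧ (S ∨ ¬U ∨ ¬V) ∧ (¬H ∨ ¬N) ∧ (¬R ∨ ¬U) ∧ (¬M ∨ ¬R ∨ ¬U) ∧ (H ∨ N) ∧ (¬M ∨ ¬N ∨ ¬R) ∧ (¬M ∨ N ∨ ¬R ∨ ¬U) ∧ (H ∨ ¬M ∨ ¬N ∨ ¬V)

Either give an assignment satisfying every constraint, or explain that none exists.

No satisfying assignment exists.

Case N = True:
  (H ∨ ¬N) forces H = True.
  Clause (¬H ∨ ¬N) is falsified — contradiction.
Case N = False:
  (¬H ∨ N) forces H = False.
  Clause (H ∨ N) is falsified — contradiction.
Both cases fail, so the formula is unsatisfiable.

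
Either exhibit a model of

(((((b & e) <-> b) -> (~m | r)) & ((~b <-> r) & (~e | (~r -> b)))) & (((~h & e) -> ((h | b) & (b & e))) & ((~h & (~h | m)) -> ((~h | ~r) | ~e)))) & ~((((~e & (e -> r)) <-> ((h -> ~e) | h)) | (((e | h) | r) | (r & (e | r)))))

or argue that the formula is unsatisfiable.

The conjunct ~((((~e & (e -> r)) <-> ((h -> ~e) | h)) | (((e | h) | r) | (r & (e | r))))) is unsatisfiable on its own:
  e=F, h=F, r=F: evaluates to False.
  e=F, h=F, r=T: evaluates to False.
  e=F, h=T, r=F: evaluates to False.
  e=F, h=T, r=T: evaluates to False.
  e=T, h=F, r=F: evaluates to False.
  e=T, h=F, r=T: evaluates to False.
  e=T, h=T, r=F: evaluates to False.
  e=T, h=T, r=T: evaluates to False.
So the whole conjunction is unsatisfiable.

The formula is unsatisfiable.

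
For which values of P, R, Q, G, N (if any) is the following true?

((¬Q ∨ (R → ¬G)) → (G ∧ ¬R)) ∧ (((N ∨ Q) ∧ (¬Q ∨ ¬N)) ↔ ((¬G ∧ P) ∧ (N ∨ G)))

P: False, R: False, Q: False, G: True, N: False

  (¬Q ∨ (R → ¬G)) → (G ∧ ¬R) = True
    ¬Q ∨ (R → ¬G) = True
      ¬Q = True
      R → ¬G = True
        ¬G = False
    G ∧ ¬R = True
      ¬R = True
  ((N ∨ Q) ∧ (¬Q ∨ ¬N)) ↔ ((¬G ∧ P) ∧ (N ∨ G)) = True
    (N ∨ Q) ∧ (¬Q ∨ ¬N) = False
      N ∨ Q = False
      ¬Q ∨ ¬N = True
        ¬Q = True
        ¬N = True
    (¬G ∧ P) ∧ (N ∨ G) = False
      ¬G ∧ P = False
        ¬G = False
      N ∨ G = True
Both conjuncts True, so the formula holds.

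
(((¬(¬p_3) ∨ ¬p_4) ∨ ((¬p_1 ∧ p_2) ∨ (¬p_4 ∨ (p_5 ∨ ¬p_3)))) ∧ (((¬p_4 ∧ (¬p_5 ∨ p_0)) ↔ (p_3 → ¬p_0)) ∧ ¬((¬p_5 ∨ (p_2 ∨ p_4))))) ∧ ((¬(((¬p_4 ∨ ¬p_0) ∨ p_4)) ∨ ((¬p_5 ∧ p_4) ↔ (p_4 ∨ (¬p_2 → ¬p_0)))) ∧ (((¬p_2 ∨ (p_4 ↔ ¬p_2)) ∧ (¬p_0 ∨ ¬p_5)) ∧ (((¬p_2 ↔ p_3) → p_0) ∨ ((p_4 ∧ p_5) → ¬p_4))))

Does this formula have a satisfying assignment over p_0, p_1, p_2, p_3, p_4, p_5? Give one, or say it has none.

Case p_4 = True: the conjunct ¬((¬p_5 ∨ (p_2 ∨ p_4))) becomes ¬((¬p_5 ∨ True)) = False.
Case p_4 = False: the formula simplifies to (((¬p_5 ∨ p_0) ↔ (p_3 → ¬p_0)) ∧ ¬((¬p_5 ∨ p_2))) ∧ (¬((¬p_2 → ¬p_0)) ∧ ((¬p_2 ∨ p_2) ∧ (¬p_0 ∨ ¬p_5))).
  p_0 = True: simplifies to (¬p_3 ∧ ¬((¬p_5 ∨ p_2))) ∧ (¬p_2 ∧ ((¬p_2 ∨ p_2) ∧ ¬p_5)).
    p_5 = True: the conjunct ¬p_5 is False.
    p_5 = False: the conjunct ¬((¬p_5 ∨ p_2)) becomes ¬((True ∨ p_2)) = False.
  p_0 = False: the conjunct ¬((¬p_2 → ¬p_0)) becomes ¬((¬p_2 → True)) = False.
Both cases fail — unsatisfiable.

Unsatisfiable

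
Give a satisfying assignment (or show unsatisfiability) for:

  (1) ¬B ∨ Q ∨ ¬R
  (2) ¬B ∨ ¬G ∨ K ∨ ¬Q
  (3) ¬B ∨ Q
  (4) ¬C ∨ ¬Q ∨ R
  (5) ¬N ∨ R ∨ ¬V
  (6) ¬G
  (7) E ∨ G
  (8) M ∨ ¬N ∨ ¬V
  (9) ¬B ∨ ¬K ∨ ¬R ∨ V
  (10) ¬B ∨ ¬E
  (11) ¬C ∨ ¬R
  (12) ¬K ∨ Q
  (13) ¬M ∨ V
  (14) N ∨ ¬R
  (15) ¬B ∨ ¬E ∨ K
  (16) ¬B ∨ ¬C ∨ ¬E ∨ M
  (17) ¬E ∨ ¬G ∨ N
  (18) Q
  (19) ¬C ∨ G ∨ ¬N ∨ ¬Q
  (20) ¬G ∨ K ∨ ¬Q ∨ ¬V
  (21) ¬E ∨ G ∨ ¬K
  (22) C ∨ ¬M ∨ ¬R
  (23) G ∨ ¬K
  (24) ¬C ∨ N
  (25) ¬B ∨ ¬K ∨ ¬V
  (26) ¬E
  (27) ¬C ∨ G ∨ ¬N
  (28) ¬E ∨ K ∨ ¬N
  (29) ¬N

Case G = True:
  Clause (¬G) is falsified — contradiction.
Case G = False:
  (E ∨ G) forces E = True.
  Clause (¬E) is falsified — contradiction.
Both cases fail, so the formula is unsatisfiable.

UNSATISFIABLE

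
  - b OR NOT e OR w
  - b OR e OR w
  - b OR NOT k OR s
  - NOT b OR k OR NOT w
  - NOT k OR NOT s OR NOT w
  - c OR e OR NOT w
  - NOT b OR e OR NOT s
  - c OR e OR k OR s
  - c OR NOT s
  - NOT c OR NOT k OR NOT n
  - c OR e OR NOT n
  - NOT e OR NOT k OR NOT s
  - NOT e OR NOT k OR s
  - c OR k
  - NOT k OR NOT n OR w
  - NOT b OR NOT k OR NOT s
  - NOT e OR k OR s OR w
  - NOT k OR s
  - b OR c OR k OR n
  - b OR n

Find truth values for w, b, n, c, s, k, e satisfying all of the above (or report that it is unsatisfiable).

w = False, b = True, n = False, c = True, s = True, k = False, e = True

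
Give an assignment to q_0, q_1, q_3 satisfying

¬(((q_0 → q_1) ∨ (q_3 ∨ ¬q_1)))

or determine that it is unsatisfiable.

Case q_1 = True: the formula becomes ¬((True ∨ q_3)) = False.
Case q_1 = False: the formula becomes ¬((¬q_0 ∨ True)) = False.
Both cases fail — unsatisfiable.

No satisfying assignment exists.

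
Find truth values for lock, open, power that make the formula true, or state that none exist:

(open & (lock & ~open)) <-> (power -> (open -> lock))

lock: False, open: True, power: True

  (open & (lock & ~open)) <-> (power -> (open -> lock)) = True
    open & (lock & ~open) = False
      lock & ~open = False
        ~open = False
    power -> (open -> lock) = False
      open -> lock = False
The formula evaluates to True.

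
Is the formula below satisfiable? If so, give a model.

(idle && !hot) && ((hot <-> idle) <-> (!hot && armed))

hot=F, armed=F, idle=T

  idle && !hot = True
    !hot = True
  (hot <-> idle) <-> (!hot && armed) = True
    hot <-> idle = False
    !hot && armed = False
      !hot = True
Both conjuncts True, so the formula holds.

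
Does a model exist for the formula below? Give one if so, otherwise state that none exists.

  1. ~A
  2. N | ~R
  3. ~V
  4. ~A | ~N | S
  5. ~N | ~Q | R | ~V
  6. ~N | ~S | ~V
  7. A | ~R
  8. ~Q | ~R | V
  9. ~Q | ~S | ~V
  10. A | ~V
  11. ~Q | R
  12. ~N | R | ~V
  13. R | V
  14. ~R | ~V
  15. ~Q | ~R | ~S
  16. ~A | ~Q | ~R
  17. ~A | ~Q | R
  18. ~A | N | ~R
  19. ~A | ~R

Unsatisfiable

Case A = True:
  Clause (~A) is falsified — contradiction.
Case A = False:
  (~V) forces V = False.
  (A | ~R) forces R = False.
  Clause (R | V) is falsified — contradiction.
Both cases fail, so the formula is unsatisfiable.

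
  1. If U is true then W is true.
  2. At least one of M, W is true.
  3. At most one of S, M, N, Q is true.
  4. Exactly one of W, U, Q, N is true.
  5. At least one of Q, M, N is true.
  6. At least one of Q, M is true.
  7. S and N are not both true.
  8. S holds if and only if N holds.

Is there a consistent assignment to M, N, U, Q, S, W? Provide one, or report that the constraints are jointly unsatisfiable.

M=T, N=F, U=F, Q=F, S=F, W=T

  (1) U=F ⇒ W: vacuous ✓
  (2) {M, W}: 2 true — at least one ✓
  (3) {S, M, N, Q}: 1 true — at most one ✓
  (4) {W, U, Q, N}: 1 true — exactly one ✓
  (5) {Q, M, N}: 1 true — at least one ✓
  (6) {Q, M}: 1 true — at least one ✓
  (7) S=F, N=F — not both ✓
  (8) S=F, N=F — same ✓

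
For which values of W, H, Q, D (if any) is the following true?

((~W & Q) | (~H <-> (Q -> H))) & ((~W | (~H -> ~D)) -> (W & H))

W = True, H = False, Q = False, D = True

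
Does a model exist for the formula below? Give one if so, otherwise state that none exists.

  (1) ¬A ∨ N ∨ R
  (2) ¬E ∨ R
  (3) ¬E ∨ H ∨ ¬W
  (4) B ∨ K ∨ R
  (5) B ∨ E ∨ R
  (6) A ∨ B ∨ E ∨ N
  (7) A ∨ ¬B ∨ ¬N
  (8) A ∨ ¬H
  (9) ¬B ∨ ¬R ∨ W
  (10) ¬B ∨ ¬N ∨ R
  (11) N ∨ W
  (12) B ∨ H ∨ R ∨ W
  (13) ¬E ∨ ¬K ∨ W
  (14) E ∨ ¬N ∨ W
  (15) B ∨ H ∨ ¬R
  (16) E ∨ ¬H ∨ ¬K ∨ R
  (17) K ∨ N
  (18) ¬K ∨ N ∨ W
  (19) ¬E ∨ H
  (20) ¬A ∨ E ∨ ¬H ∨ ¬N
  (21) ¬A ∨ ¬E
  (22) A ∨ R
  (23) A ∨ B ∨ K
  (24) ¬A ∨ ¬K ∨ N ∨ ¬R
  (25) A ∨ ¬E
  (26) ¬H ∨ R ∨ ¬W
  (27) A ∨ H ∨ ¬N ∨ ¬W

N: True, B: True, H: False, W: True, E: False, A: True, K: False, R: True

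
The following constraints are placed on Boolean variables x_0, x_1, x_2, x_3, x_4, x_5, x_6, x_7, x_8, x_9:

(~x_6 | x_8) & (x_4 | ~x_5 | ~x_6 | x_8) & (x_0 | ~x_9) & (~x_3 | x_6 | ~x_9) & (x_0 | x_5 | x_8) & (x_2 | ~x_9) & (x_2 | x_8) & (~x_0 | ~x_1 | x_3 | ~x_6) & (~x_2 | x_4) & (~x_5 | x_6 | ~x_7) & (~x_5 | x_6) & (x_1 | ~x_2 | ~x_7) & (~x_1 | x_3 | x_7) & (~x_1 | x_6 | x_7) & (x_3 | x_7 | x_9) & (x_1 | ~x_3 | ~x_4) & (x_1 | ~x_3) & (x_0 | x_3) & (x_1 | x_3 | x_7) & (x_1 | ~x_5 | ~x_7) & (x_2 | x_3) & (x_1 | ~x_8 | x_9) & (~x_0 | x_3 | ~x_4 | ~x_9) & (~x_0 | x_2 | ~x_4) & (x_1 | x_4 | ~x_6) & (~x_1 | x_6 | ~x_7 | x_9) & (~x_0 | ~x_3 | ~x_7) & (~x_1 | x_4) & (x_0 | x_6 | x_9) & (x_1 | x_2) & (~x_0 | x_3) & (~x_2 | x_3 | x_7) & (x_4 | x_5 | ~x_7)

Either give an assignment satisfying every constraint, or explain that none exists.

x_0: True, x_1: True, x_2: True, x_3: True, x_4: True, x_5: False, x_6: True, x_7: False, x_8: True, x_9: True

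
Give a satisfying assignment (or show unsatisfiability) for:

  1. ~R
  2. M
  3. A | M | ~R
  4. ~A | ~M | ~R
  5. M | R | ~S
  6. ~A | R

Unit clause (~R) forces R = False.
Unit clause (M) forces M = True.
In (~A | R) only ~A is left, so A = False.
Set S = True.
All clauses satisfied.

S: True, R: False, A: False, M: True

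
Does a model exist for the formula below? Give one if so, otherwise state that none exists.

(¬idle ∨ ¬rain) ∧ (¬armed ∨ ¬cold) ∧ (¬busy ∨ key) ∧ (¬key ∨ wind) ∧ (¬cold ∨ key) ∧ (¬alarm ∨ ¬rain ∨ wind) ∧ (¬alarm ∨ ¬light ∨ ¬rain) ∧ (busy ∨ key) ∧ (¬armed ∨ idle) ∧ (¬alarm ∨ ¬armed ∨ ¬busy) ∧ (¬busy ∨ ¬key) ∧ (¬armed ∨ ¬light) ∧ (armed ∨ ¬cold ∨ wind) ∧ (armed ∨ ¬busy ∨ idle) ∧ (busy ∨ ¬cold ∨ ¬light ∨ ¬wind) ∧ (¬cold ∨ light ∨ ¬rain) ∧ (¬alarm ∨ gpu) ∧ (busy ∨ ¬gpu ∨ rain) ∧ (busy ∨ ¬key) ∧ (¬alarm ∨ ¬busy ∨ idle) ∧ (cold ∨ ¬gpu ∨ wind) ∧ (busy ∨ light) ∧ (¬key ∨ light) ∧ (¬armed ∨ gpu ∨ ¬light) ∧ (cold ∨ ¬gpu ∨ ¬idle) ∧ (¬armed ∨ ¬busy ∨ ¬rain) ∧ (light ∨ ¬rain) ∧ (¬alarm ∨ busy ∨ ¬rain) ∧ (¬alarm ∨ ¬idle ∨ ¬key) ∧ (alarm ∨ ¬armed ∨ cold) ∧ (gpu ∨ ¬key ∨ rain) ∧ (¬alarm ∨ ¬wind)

Case busy = True:
  (¬busy ∨ key) forces key = True.
  Clause (¬busy ∨ ¬key) is falsified — contradiction.
Case busy = False:
  (busy ∨ key) forces key = True.
  Clause (busy ∨ ¬key) is falsified — contradiction.
Both cases fail, so the formula is unsatisfiable.

The formula is unsatisfiable.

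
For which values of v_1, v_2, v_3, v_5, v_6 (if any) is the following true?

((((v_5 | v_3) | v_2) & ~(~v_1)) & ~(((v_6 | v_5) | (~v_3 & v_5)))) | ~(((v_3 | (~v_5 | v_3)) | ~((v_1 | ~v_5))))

v_1: True; v_2: True; v_3: True; v_5: False; v_6: False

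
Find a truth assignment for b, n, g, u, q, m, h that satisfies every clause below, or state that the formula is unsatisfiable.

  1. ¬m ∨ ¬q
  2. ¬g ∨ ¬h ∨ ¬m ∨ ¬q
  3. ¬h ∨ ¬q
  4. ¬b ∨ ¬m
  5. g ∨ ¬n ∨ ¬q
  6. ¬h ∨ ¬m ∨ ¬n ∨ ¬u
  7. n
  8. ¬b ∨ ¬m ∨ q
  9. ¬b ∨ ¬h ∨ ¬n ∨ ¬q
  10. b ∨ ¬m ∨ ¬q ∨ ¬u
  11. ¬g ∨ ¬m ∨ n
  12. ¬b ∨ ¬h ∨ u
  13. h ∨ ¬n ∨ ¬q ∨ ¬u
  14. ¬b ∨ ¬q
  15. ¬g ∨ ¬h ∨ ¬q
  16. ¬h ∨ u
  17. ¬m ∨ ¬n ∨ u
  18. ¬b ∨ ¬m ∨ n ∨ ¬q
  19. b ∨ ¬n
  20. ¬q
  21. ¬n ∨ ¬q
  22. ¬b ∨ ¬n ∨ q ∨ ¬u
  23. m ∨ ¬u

b = True; n = True; g = True; u = False; q = False; m = False; h = False

Unit clause (n) forces n = True.
In (b ∨ ¬n) only b is left, so b = True.
Unit clause (¬q) forces q = False.
In (¬b ∨ ¬n ∨ q ∨ ¬u) only ¬u is left, so u = False.
In (¬b ∨ ¬m) only ¬m is left, so m = False.
In (¬b ∨ ¬h ∨ u) only ¬h is left, so h = False.
Set g = True.
All clauses satisfied.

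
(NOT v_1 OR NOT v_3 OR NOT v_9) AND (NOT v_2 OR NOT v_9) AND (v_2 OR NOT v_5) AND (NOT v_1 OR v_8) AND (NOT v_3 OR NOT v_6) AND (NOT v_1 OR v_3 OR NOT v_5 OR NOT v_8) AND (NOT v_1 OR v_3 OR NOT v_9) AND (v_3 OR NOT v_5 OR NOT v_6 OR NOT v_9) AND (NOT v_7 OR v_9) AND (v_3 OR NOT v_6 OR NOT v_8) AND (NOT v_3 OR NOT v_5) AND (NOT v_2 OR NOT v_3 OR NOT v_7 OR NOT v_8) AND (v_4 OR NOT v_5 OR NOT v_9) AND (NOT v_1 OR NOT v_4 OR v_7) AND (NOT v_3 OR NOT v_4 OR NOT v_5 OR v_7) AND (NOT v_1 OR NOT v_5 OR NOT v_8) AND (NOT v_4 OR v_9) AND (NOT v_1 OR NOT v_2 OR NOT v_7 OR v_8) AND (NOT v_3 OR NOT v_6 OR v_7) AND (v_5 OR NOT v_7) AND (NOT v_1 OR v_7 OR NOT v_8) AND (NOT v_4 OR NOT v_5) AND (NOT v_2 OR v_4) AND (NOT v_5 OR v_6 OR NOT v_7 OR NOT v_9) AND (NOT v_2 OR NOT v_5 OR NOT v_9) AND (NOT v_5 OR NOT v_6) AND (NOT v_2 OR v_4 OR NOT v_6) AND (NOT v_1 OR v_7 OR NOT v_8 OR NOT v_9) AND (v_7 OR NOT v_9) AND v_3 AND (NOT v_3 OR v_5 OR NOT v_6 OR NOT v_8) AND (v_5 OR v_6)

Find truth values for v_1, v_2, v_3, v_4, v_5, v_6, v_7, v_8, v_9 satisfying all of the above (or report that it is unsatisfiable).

Case v_3 = True:
  (NOT v_3 OR NOT v_6) forces v_6 = False.
  (NOT v_3 OR NOT v_5) forces v_5 = False.
  Clause (v_5 OR v_6) is falsified — contradiction.
Case v_3 = False:
  Clause (v_3) is falsified — contradiction.
Both cases fail, so the formula is unsatisfiable.

UNSATISFIABLE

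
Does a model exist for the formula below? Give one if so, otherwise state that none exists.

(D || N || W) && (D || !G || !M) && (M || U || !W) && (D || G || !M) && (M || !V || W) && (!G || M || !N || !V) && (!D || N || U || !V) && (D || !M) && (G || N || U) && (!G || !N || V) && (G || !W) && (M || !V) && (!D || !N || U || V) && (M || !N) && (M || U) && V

N=T; D=T; G=T; V=T; W=F; U=F; M=T

Unit clause (V) forces V = True.
In (M || !V) only M is left, so M = True.
In (D || !M) only D is left, so D = True.
Set N = True.
Set G = True.
Set W = False.
Set U = False.
All clauses satisfied.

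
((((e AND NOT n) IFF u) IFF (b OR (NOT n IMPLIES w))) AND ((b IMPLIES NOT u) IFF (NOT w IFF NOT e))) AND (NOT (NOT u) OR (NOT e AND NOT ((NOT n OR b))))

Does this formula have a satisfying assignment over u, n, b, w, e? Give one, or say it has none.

u: True, n: False, b: True, w: False, e: True

  (((e AND NOT n) IFF u) IFF (b OR (NOT n IMPLIES w))) AND ((b IMPLIES NOT u) IFF (NOT w IFF NOT e)) = True
    ((e AND NOT n) IFF u) IFF (b OR (NOT n IMPLIES w)) = True
      (e AND NOT n) IFF u = True
        e AND NOT n = True
          NOT n = True
      b OR (NOT n IMPLIES w) = True
        NOT n IMPLIES w = False
          NOT n = True
    (b IMPLIES NOT u) IFF (NOT w IFF NOT e) = True
      b IMPLIES NOT u = False
        NOT u = False
      NOT w IFF NOT e = False
        NOT w = True
        NOT e = False
  NOT (NOT u) OR (NOT e AND NOT ((NOT n OR b))) = True
    NOT (NOT u) = True
      NOT u = False
    NOT e AND NOT ((NOT n OR b)) = False
      NOT e = False
      NOT ((NOT n OR b)) = False
        NOT n OR b = True
          NOT n = True
Both conjuncts True, so the formula holds.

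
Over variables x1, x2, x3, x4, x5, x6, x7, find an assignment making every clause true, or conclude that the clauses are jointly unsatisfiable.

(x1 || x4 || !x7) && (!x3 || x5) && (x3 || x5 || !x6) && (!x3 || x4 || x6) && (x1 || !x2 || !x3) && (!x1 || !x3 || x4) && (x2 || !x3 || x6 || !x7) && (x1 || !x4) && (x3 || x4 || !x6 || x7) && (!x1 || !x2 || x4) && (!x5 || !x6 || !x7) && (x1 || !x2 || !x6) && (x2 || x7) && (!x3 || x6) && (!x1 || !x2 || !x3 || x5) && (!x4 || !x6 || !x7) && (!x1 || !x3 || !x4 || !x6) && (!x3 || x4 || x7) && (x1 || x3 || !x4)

x1: True, x2: False, x3: False, x4: False, x5: False, x6: False, x7: True

Set x1 = True.
Set x2 = False.
  then (x2 || x7) forces x7 = True.
Try x3 = True:
  (!x3 || x5) forces x5 = True.
  (!x1 || !x3 || x4) forces x4 = True.
  (x2 || !x3 || x6 || !x7) forces x6 = True.
  clause (!x5 || !x6 || !x7) is falsified — backtrack.
So x3 = False.
Set x4 = False.
Set x5 = False.
  then (x3 || x5 || !x6) forces x6 = False.
All clauses satisfied.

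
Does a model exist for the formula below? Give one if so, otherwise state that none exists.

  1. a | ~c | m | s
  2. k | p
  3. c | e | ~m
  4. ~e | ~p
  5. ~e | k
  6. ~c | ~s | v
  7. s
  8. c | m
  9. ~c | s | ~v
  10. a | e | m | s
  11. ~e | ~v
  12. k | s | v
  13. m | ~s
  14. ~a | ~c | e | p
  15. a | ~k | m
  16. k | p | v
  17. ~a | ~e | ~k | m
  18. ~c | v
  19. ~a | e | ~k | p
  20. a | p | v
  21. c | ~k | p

Unit clause (s) forces s = True.
In (m | ~s) only m is left, so m = True.
Try v = False:
  (~c | ~s | v) forces c = False.
  (c | e | ~m) forces e = True.
  (~e | ~p) forces p = False.
  (k | p) forces k = True.
  clause (c | ~k | p) is falsified — backtrack.
So v = True.
  then (~e | ~v) forces e = False.
  then (c | e | ~m) forces c = True.
Set k = True.
Set p = True.
Set a = True.
All clauses satisfied.

v=T, c=T, k=T, e=F, p=T, s=T, a=T, m=T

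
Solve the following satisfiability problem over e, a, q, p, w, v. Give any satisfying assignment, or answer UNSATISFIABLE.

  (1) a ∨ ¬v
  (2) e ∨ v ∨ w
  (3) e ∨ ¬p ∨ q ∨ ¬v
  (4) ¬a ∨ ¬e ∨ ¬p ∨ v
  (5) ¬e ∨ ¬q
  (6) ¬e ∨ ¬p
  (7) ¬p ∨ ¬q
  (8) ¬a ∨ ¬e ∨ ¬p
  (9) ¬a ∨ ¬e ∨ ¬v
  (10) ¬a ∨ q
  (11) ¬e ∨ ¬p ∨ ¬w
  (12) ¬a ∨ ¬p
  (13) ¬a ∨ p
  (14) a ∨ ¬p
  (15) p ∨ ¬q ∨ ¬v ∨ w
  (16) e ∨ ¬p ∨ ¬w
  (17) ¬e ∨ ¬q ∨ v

e = False, a = False, q = False, p = False, w = True, v = False

Set e = False.
Set a = False.
  then (a ∨ ¬v) forces v = False.
  then (e ∨ v ∨ w) forces w = True.
  then (a ∨ ¬p) forces p = False.
Set q = False.
All clauses satisfied.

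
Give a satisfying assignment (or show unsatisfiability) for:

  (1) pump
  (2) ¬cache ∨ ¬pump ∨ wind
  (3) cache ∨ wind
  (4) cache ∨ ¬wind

wind: True, cache: True, pump: True

Unit clause (pump) forces pump = True.
Try wind = False:
  (¬cache ∨ ¬pump ∨ wind) forces cache = False.
  clause (cache ∨ wind) is falsified — backtrack.
So wind = True.
  then (cache ∨ ¬wind) forces cache = True.
Check each clause:
  (pump): pump holds.
  (¬cache ∨ ¬pump ∨ wind): wind holds.
  (cache ∨ wind): cache holds.
  (cache ∨ ¬wind): cache holds.
All clauses satisfied.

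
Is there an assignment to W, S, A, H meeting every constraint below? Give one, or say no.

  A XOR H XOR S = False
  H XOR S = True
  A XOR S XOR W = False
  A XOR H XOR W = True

W = False, S = True, A = True, H = False

A XOR H XOR S = T XOR F XOR T = False ✓
H XOR S = F XOR T = True ✓
A XOR S XOR W = T XOR T XOR F = False ✓
A XOR H XOR W = T XOR F XOR F = True ✓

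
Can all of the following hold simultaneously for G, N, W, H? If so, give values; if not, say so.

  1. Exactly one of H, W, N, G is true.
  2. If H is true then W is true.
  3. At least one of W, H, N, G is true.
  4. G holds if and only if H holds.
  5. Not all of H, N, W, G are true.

G=F; N=T; W=F; H=F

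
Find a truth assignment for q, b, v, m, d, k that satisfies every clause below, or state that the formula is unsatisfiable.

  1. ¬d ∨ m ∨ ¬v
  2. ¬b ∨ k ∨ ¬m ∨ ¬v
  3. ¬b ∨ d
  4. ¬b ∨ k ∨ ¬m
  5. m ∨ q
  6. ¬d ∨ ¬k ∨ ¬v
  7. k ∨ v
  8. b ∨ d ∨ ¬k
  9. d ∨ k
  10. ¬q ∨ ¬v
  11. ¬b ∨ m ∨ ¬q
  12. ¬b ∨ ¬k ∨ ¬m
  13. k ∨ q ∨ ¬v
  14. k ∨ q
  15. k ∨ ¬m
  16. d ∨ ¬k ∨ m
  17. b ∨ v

Case m = True:
  (k ∨ ¬m) forces k = True.
  (¬b ∨ ¬k ∨ ¬m) forces b = False.
  (b ∨ d ∨ ¬k) forces d = True.
  (¬d ∨ ¬k ∨ ¬v) forces v = False.
  Clause (b ∨ v) is falsified — contradiction.
Case m = False:
  (m ∨ q) forces q = True.
  (¬q ∨ ¬v) forces v = False.
  (k ∨ v) forces k = True.
  (¬b ∨ m ∨ ¬q) forces b = False.
  Clause (b ∨ v) is falsified — contradiction.
Both cases fail, so the formula is unsatisfiable.

No satisfying assignment exists.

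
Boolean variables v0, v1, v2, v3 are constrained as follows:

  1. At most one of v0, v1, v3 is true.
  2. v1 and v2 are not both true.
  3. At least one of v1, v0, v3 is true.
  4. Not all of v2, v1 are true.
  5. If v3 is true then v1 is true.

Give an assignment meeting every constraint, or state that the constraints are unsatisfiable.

v0 = True; v1 = False; v2 = False; v3 = False

  (1) {v0, v1, v3}: 1 true — at most one ✓
  (2) v1=F, v2=F — not both ✓
  (3) {v1, v0, v3}: 1 true — at least one ✓
  (4) {v2, v1}: 0/2 true — not all ✓
  (5) v3=F ⇒ v1: vacuous ✓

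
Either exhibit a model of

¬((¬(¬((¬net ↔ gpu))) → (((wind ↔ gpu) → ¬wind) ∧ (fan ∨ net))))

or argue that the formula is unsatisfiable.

wind=T; net=F; fan=F; gpu=T

  ¬((¬(¬((¬net ↔ gpu))) → (((wind ↔ gpu) → ¬wind) ∧ (fan ∨ net)))) = True
    ¬(¬((¬net ↔ gpu))) → (((wind ↔ gpu) → ¬wind) ∧ (fan ∨ net)) = False
      ¬(¬((¬net ↔ gpu))) = True
        ¬((¬net ↔ gpu)) = False
          ¬net ↔ gpu = True
            ¬net = True
      ((wind ↔ gpu) → ¬wind) ∧ (fan ∨ net) = False
        (wind ↔ gpu) → ¬wind = False
          wind ↔ gpu = True
          ¬wind = False
        fan ∨ net = False
The formula evaluates to True.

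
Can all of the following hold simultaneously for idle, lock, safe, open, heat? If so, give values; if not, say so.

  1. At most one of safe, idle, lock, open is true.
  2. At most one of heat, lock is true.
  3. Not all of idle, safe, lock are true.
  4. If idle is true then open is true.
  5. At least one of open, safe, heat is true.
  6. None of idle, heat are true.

idle: False, lock: False, safe: True, open: False, heat: False

  (1) {safe, idle, lock, open}: 1 true — at most one ✓
  (2) {heat, lock}: 0 true — at most one ✓
  (3) {idle, safe, lock}: 1/3 true — not all ✓
  (4) idle=F ⇒ open: vacuous ✓
  (5) {open, safe, heat}: 1 true — at least one ✓
  (6) {idle, heat}: 0 true — none ✓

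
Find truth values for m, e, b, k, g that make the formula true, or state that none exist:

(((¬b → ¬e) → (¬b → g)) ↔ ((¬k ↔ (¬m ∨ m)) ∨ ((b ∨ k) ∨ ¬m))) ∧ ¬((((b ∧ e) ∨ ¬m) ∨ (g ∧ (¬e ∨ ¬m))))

m: True, e: True, b: False, k: False, g: True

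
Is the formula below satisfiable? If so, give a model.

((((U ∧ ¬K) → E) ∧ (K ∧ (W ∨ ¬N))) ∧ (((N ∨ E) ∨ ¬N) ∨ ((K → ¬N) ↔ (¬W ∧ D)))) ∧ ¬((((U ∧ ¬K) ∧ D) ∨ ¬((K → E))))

E = True, N = True, K = True, U = True, W = True, D = False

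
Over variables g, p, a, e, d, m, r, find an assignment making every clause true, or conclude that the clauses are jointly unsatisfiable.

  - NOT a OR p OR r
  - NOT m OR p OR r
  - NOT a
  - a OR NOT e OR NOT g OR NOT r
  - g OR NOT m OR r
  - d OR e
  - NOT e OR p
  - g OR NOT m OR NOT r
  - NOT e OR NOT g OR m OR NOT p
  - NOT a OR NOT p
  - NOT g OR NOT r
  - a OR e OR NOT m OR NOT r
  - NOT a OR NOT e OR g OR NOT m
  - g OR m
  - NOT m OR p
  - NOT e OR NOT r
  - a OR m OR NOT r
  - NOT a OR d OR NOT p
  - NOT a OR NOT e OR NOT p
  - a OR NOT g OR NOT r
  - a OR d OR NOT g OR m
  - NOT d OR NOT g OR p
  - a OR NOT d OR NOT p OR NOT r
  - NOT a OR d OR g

g = True; p = True; a = False; e = False; d = True; m = False; r = False

Unit clause (NOT a) forces a = False.
Set g = True.
  then (NOT g OR NOT r) forces r = False.
Try p = False:
  (NOT m OR p OR r) forces m = False.
  (NOT e OR p) forces e = False.
  (d OR e) forces d = True.
  clause (NOT d OR NOT g OR p) is falsified — backtrack.
So p = True.
Set e = False.
  then (d OR e) forces d = True.
Set m = False.
All clauses satisfied.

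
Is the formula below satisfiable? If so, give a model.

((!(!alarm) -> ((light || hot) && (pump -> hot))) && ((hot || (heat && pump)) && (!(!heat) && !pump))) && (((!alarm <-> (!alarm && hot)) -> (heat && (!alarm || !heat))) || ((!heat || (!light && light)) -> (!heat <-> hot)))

pump=F; heat=T; light=F; hot=T; alarm=T

  (!(!alarm) -> ((light || hot) && (pump -> hot))) && ((hot || (heat && pump)) && (!(!heat) && !pump)) = True
    !(!alarm) -> ((light || hot) && (pump -> hot)) = True
      !(!alarm) = True
        !alarm = False
      (light || hot) && (pump -> hot) = True
        light || hot = True
        pump -> hot = True
    (hot || (heat && pump)) && (!(!heat) && !pump) = True
      hot || (heat && pump) = True
        heat && pump = False
      !(!heat) && !pump = True
        !(!heat) = True
          !heat = False
        !pump = True
  ((!alarm <-> (!alarm && hot)) -> (heat && (!alarm || !heat))) || ((!heat || (!light && light)) -> (!heat <-> hot)) = True
    (!alarm <-> (!alarm && hot)) -> (heat && (!alarm || !heat)) = False
      !alarm <-> (!alarm && hot) = True
        !alarm = False
        !alarm && hot = False
          !alarm = False
      heat && (!alarm || !heat) = False
        !alarm || !heat = False
          !alarm = False
          !heat = False
    (!heat || (!light && light)) -> (!heat <-> hot) = True
      !heat || (!light && light) = False
        !heat = False
        !light && light = False
          !light = True
      !heat <-> hot = False
        !heat = False
Both conjuncts True, so the formula holds.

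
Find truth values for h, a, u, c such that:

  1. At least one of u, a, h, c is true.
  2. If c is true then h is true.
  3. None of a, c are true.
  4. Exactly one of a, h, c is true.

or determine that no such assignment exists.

h = True, a = False, u = True, c = False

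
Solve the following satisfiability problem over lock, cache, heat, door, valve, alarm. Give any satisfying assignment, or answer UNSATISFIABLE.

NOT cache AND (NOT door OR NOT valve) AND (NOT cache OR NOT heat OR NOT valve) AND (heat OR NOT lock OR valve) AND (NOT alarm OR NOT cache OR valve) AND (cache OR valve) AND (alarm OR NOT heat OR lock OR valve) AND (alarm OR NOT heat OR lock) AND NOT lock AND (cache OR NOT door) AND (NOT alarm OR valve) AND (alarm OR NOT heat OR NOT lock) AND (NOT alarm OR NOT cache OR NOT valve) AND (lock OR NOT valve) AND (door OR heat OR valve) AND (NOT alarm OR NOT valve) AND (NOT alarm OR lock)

Case lock = True:
  Clause (NOT lock) is falsified — contradiction.
Case lock = False:
  (NOT cache) forces cache = False.
  (cache OR valve) forces valve = True.
  Clause (lock OR NOT valve) is falsified — contradiction.
Both cases fail, so the formula is unsatisfiable.

Unsatisfiable — no assignment works.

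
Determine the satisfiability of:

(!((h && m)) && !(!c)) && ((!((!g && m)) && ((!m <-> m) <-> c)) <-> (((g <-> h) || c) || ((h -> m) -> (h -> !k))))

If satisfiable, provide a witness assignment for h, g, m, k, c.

Case c = True: the formula simplifies to !((h && m)) && (!((!g && m)) && (!m <-> m)).
  m = True: the conjunct !m <-> m becomes !True <-> True = False.
  m = False: the conjunct !m <-> m becomes !False <-> False = False.
Case c = False: the conjunct !(!c) becomes !(!False) = False.
Both cases fail — unsatisfiable.

UNSATISFIABLE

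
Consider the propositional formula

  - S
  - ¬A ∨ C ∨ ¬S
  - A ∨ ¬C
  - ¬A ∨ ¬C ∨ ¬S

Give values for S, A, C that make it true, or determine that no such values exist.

Unit clause (S) forces S = True.
Try A = True:
  (¬A ∨ C ∨ ¬S) forces C = True.
  clause (¬A ∨ ¬C ∨ ¬S) is falsified — backtrack.
So A = False.
  then (A ∨ ¬C) forces C = False.
Check each clause:
  (S): S holds.
  (¬A ∨ C ∨ ¬S): ¬A holds.
  (A ∨ ¬C): ¬C holds.
  (¬A ∨ ¬C ∨ ¬S): ¬A holds.
All clauses satisfied.

S=T, A=F, C=F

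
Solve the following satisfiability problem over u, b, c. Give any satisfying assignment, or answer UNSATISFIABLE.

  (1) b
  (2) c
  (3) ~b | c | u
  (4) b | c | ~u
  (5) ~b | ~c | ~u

Unit clause (b) forces b = True.
Unit clause (c) forces c = True.
In (~b | ~c | ~u) only ~u is left, so u = False.
All clauses satisfied.

u = False; b = True; c = True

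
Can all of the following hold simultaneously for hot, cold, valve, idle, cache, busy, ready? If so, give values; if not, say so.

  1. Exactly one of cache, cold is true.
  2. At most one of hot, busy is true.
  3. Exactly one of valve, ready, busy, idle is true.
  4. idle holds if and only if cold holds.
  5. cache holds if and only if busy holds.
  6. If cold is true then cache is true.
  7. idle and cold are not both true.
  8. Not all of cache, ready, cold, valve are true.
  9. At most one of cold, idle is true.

hot=F, cold=F, valve=F, idle=F, cache=T, busy=T, ready=F

  (1) {cache, cold}: 1 true — exactly one ✓
  (2) {hot, busy}: 1 true — at most one ✓
  (3) {valve, ready, busy, idle}: 1 true — exactly one ✓
  (4) idle=F, cold=F — same ✓
  (5) cache=T, busy=T — same ✓
  (6) cold=F ⇒ cache: vacuous ✓
  (7) idle=F, cold=F — not both ✓
  (8) {cache, ready, cold, valve}: 1/4 true — not all ✓
  (9) {cold, idle}: 0 true — at most one ✓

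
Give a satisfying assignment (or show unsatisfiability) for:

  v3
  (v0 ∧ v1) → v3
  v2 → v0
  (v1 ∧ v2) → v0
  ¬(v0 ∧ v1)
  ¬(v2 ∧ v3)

Unit clause (v3) forces v3 = True.
In (¬v2 ∨ ¬v3) only ¬v2 is left, so v2 = False.
Set v0 = False.
Set v1 = True.
Check each clause:
  (v3): v3 holds.
  (¬v2 ∨ ¬v3): ¬v2 holds.
  (v0 ∨ ¬v1 ∨ ¬v2): ¬v2 holds.
  (¬v0 ∨ ¬v1): ¬v0 holds.
  (v0 ∨ ¬v2): ¬v2 holds.
  (¬v0 ∨ ¬v1 ∨ v3): ¬v0 holds.
All clauses satisfied.

v0=F; v1=T; v2=F; v3=T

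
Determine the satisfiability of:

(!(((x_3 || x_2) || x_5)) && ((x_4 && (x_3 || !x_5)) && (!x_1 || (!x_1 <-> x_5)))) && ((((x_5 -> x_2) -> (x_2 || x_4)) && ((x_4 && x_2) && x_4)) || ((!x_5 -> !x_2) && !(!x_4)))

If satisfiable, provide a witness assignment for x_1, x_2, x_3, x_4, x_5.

x_1 = False, x_2 = False, x_3 = False, x_4 = True, x_5 = False

  !(((x_3 || x_2) || x_5)) && ((x_4 && (x_3 || !x_5)) && (!x_1 || (!x_1 <-> x_5))) = True
    !(((x_3 || x_2) || x_5)) = True
      (x_3 || x_2) || x_5 = False
        x_3 || x_2 = False
    (x_4 && (x_3 || !x_5)) && (!x_1 || (!x_1 <-> x_5)) = True
      x_4 && (x_3 || !x_5) = True
        x_3 || !x_5 = True
          !x_5 = True
      !x_1 || (!x_1 <-> x_5) = True
        !x_1 = True
        !x_1 <-> x_5 = False
          !x_1 = True
  (((x_5 -> x_2) -> (x_2 || x_4)) && ((x_4 && x_2) && x_4)) || ((!x_5 -> !x_2) && !(!x_4)) = True
    ((x_5 -> x_2) -> (x_2 || x_4)) && ((x_4 && x_2) && x_4) = False
      (x_5 -> x_2) -> (x_2 || x_4) = True
        x_5 -> x_2 = True
        x_2 || x_4 = True
      (x_4 && x_2) && x_4 = False
        x_4 && x_2 = False
    (!x_5 -> !x_2) && !(!x_4) = True
      !x_5 -> !x_2 = True
        !x_5 = True
        !x_2 = True
      !(!x_4) = True
        !x_4 = False
Both conjuncts True, so the formula holds.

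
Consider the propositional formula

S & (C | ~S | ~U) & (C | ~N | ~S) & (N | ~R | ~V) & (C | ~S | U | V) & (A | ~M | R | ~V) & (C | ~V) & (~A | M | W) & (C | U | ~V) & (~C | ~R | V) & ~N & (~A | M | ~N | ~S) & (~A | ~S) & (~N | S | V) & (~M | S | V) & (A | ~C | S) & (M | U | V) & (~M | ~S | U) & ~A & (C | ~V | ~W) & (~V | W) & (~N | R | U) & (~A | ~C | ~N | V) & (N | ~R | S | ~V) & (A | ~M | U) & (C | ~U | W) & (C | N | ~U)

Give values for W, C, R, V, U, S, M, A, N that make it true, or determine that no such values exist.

W = True; C = True; R = False; V = True; U = True; S = True; M = False; A = False; N = False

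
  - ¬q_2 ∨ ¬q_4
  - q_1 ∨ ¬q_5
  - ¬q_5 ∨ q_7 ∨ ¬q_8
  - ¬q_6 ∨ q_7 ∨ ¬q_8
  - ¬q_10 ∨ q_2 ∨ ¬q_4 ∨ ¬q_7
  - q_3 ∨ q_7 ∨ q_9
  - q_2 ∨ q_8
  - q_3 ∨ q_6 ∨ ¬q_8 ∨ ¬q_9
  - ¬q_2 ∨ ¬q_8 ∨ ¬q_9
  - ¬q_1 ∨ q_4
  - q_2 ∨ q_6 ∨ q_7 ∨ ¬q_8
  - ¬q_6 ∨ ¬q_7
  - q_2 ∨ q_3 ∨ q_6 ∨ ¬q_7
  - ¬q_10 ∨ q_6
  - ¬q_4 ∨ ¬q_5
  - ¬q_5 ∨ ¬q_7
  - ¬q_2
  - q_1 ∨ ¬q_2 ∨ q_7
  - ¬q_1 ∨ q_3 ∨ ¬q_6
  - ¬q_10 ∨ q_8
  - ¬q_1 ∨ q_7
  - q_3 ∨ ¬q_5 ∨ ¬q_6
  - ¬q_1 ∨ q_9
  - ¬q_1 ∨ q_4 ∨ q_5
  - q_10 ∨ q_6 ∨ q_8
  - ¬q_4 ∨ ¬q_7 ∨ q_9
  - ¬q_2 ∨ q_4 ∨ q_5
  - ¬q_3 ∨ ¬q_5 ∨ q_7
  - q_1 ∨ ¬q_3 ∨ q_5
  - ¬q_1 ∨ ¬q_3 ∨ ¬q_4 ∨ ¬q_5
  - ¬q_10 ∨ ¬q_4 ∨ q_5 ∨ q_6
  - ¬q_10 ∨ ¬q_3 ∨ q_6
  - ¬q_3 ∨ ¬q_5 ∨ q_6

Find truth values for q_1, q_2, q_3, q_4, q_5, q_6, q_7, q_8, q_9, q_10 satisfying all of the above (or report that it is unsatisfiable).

Unit clause (¬q_2) forces q_2 = False.
In (q_2 ∨ q_8) only q_8 is left, so q_8 = True.
Set q_1 = True.
  then (¬q_1 ∨ q_4) forces q_4 = True.
  then (¬q_4 ∨ ¬q_5) forces q_5 = False.
  then (¬q_1 ∨ q_7) forces q_7 = True.
  then (¬q_1 ∨ q_9) forces q_9 = True.
  then (¬q_10 ∨ q_2 ∨ ¬q_4 ∨ ¬q_7) forces q_10 = False.
  then (¬q_6 ∨ ¬q_7) forces q_6 = False.
  then (q_2 ∨ q_3 ∨ q_6 ∨ ¬q_7) forces q_3 = True.
All clauses satisfied.

q_1: True, q_2: False, q_3: True, q_4: True, q_5: False, q_6: False, q_7: True, q_8: True, q_9: True, q_10: False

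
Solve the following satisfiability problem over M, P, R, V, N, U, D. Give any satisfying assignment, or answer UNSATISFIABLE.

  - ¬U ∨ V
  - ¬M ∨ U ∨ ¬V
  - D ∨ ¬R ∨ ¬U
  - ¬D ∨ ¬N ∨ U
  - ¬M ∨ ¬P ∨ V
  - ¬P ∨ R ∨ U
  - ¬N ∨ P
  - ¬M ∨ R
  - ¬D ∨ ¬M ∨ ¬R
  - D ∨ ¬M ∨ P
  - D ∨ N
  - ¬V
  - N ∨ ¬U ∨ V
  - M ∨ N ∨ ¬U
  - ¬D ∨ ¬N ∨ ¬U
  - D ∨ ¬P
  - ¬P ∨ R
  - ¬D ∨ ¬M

M: False, P: False, R: False, V: False, N: False, U: False, D: True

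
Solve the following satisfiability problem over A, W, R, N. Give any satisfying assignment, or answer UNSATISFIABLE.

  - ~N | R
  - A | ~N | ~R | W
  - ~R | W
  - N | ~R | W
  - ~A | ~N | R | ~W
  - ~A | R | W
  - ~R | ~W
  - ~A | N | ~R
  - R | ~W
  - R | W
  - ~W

Case W = True:
  Clause (~W) is falsified — contradiction.
Case W = False:
  (~R | W) forces R = False.
  Clause (R | W) is falsified — contradiction.
Both cases fail, so the formula is unsatisfiable.

UNSATISFIABLE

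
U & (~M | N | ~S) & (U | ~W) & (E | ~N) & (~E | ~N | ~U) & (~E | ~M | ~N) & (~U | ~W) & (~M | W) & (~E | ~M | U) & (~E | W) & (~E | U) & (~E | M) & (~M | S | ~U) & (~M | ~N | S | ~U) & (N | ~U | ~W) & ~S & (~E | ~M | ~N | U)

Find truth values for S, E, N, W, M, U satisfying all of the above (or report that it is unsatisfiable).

Unit clause (U) forces U = True.
In (~U | ~W) only ~W is left, so W = False.
In (~M | W) only ~M is left, so M = False.
In (~E | W) only ~E is left, so E = False.
Unit clause (~S) forces S = False.
In (E | ~N) only ~N is left, so N = False.
All clauses satisfied.

S = False, E = False, N = False, W = False, M = False, U = True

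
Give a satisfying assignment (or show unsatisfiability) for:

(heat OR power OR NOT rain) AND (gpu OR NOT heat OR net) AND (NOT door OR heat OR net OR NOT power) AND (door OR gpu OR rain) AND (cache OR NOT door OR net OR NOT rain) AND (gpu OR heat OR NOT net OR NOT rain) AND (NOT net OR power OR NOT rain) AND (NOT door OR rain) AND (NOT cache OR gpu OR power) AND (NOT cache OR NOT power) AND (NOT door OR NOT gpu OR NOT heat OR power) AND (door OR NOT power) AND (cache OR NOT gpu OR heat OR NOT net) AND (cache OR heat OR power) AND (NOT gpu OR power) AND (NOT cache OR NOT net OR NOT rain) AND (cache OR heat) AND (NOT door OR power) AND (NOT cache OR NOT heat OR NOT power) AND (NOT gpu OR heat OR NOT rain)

rain: True, power: True, gpu: False, cache: False, heat: True, net: True, door: True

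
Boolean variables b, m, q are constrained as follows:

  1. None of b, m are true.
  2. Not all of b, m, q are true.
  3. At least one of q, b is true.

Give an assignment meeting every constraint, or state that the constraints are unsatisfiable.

b: False, m: False, q: True

  (1) {b, m}: 0 true — none ✓
  (2) {b, m, q}: 1/3 true — not all ✓
  (3) {q, b}: 1 true — at least one ✓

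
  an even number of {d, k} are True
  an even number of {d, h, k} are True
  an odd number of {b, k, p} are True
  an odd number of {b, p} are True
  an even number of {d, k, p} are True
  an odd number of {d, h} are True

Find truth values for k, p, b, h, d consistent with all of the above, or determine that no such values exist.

UNSATISFIABLE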